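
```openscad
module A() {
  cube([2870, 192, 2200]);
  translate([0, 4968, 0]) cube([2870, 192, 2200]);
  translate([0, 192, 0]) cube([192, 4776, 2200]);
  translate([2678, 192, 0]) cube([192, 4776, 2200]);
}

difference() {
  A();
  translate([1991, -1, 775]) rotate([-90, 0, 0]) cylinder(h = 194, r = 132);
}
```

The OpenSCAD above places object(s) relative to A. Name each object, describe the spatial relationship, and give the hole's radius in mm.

A is a house frame. The house frame has a circular hole through its front wall. The hole's radius is 132 mm.

The subtracted cylinder has r = 132 mm.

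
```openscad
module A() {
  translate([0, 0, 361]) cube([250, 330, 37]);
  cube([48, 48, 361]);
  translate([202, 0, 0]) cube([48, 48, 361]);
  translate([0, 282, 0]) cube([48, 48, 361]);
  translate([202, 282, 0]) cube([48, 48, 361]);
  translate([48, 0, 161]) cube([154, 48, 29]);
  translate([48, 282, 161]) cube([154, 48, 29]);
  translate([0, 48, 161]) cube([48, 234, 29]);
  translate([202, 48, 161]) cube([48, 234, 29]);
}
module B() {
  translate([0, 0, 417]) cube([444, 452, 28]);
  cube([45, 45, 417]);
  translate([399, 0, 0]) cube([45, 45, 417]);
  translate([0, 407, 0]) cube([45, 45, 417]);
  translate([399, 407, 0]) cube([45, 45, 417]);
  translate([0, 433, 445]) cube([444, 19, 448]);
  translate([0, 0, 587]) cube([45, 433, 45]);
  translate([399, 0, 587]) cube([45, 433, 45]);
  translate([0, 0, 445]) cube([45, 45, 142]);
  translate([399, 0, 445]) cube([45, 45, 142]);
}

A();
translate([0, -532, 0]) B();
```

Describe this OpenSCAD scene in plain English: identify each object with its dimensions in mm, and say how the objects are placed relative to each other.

A is a four-legged stool. The seat is a 250×330×37 mm slab whose top surface is at z = 398 mm; four square legs, each 48×48 mm in cross-section, run from the floor (z = 0) to the underside of the seat, each flush with a corner of the seat. Four stretchers, 48 mm wide and 29 mm tall, connect adjacent legs with their undersides at z = 161 mm, each running between the inner faces of the legs it joins and aligned with the legs' outer faces on the other axis.

B is a chair: 444×452 mm seat, 28 mm thick, top at z = 445 mm, on four 45 mm square corner legs flush with the seat edges. A 19 mm thick backrest slab spans the full seat width, extending 448 mm above the seat top, its back face flush with the seat's +y edge. Two armrests of 45×45 mm section run along each side from the seat's front edge to the front of the backrest, top faces 187 mm above the seat top and outer faces flush with the seat's x-edges; a 45×45 mm post under the front of each armrest stands on the seat at the front corner.

The chair is on the floor beside the stool on its −y side.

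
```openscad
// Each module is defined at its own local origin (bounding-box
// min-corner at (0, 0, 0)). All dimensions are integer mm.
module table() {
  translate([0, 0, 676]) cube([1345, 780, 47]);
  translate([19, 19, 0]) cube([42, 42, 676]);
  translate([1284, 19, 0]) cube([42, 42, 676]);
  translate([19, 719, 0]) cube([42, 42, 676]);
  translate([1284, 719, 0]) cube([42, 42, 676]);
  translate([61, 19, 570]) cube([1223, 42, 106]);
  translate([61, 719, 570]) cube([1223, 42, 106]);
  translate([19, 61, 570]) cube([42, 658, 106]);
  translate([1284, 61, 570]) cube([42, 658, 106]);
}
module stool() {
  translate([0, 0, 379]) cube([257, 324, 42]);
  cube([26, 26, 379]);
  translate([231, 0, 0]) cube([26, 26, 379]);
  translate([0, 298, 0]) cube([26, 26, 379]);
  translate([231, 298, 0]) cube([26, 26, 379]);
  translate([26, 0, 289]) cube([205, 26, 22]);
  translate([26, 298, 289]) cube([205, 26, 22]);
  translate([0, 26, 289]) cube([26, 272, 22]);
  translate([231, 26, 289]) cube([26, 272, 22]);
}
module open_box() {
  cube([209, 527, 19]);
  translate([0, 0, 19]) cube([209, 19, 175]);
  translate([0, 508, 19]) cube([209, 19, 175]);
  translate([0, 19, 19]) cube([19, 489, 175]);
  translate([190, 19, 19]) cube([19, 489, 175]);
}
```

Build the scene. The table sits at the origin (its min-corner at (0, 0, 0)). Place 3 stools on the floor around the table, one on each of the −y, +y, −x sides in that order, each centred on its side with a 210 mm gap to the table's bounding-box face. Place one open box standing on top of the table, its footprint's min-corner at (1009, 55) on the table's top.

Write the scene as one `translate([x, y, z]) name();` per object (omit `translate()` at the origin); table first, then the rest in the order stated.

table();
translate([544, -534, 0]) stool();
translate([544, 990, 0]) stool();
translate([-467, 228, 0]) stool();
translate([1009, 55, 723]) open_box();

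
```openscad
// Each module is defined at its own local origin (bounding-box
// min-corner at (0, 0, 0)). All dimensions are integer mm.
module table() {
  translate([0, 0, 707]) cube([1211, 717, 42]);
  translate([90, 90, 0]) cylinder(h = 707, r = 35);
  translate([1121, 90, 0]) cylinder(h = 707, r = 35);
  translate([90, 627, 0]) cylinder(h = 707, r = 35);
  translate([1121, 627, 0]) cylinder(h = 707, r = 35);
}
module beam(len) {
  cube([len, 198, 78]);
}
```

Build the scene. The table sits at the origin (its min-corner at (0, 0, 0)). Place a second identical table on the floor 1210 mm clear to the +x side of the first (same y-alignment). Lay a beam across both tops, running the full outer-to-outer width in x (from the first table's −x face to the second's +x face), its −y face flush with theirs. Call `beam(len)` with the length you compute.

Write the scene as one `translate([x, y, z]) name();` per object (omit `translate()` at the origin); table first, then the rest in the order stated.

table();
translate([2421, 0, 0]) table();
translate([0, 0, 749]) beam(3632);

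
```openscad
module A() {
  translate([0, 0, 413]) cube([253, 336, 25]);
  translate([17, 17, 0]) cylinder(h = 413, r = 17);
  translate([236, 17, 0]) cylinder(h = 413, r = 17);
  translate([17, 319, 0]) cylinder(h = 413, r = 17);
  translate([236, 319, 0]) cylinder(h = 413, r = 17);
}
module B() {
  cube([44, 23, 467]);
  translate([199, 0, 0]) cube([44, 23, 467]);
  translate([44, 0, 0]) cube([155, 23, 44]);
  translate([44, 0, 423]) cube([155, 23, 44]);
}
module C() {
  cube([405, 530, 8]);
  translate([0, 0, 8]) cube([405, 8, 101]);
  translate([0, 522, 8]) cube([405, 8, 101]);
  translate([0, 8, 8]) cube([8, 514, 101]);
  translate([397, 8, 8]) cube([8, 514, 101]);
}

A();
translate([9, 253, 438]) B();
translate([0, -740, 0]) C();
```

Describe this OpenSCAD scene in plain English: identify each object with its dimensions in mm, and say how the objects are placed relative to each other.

A is a simple wooden stool: a rectangular seat 253 mm (x) by 336 mm (y), 25 mm thick, top face at z = 438 mm, on four round legs, each 34 mm in diameter. The legs rest on z = 0, each leg's axis is inset half a diameter from the nearest pair of seat edges (so the leg's bounding box is flush with the corner).

B is a picture frame with a 155×379 mm rectangular opening (x by z) and a uniform 44 mm border on every side. Frame depth is 23 mm along y. It is built from two vertical stiles running the full outside height and two horizontal rails spanning the gap between the stiles.

C is an open-topped rectangular box: outside dimensions 405×530×109 mm, with a uniform wall and base thickness of 8 mm. The base is a full 405×530 slab on the floor; four walls sit on top of the base. The front and back walls (the −y and +y sides) span the full width; the two side walls fit between them.

The picture frame is on top of the stool. The open box is on the floor beside the stool on its −y side.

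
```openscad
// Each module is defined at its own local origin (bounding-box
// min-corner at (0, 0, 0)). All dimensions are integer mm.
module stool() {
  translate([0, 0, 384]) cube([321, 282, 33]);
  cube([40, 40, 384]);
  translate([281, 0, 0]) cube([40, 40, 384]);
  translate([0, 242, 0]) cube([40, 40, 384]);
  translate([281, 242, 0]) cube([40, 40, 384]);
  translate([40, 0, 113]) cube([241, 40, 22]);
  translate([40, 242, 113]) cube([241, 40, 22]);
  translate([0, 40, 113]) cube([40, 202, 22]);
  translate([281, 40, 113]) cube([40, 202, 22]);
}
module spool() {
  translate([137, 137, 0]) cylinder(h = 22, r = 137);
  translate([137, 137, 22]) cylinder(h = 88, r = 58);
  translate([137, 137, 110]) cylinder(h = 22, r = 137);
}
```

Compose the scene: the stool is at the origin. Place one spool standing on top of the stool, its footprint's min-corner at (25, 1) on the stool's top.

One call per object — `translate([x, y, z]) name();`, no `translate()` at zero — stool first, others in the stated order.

stool();
translate([25, 1, 417]) spool();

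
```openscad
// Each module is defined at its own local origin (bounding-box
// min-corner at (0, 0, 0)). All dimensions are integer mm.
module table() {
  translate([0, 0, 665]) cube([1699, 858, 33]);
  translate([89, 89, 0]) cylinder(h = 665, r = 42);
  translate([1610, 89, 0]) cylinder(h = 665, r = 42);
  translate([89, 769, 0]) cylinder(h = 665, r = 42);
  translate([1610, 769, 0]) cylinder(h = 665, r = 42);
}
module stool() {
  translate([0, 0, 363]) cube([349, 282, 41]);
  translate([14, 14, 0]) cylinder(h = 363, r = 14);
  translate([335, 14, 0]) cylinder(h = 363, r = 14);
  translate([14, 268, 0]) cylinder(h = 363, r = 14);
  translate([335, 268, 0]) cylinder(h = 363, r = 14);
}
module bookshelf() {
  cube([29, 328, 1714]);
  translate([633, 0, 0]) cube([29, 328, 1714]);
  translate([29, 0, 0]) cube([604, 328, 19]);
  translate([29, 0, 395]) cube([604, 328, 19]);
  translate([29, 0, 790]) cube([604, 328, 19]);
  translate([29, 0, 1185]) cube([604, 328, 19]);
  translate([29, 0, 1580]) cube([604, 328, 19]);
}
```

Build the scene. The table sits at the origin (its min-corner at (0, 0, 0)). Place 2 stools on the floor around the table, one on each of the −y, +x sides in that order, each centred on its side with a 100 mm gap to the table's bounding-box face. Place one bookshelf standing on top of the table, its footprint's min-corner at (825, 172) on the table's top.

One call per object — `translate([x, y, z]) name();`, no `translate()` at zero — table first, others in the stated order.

table();
translate([675, -382, 0]) stool();
translate([1799, 288, 0]) stool();
translate([825, 172, 698]) bookshelf();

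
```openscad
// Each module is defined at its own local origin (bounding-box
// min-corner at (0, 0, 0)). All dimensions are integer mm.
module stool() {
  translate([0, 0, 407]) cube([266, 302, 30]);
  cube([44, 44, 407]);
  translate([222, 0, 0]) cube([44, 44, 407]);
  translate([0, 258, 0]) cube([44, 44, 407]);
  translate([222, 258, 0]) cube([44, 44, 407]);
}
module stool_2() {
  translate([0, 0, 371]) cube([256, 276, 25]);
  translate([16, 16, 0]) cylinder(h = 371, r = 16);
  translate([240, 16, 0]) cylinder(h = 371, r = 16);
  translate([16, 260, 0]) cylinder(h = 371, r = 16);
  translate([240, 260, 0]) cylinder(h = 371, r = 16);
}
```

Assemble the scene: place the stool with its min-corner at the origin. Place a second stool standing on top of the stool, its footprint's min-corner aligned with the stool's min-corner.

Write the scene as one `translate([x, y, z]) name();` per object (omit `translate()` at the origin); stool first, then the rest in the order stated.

stool();
translate([0, 0, 437]) stool_2();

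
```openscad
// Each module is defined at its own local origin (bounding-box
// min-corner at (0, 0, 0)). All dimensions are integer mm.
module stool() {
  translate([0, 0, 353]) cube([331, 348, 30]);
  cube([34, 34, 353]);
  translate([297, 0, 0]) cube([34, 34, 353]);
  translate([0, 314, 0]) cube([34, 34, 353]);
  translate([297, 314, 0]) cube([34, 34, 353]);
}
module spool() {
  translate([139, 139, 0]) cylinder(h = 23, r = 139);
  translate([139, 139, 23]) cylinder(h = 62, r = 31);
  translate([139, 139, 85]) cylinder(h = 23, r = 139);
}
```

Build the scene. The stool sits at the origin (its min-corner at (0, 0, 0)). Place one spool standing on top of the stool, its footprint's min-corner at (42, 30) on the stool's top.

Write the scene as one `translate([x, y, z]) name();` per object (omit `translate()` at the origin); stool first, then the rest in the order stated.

stool();
translate([42, 30, 383]) spool();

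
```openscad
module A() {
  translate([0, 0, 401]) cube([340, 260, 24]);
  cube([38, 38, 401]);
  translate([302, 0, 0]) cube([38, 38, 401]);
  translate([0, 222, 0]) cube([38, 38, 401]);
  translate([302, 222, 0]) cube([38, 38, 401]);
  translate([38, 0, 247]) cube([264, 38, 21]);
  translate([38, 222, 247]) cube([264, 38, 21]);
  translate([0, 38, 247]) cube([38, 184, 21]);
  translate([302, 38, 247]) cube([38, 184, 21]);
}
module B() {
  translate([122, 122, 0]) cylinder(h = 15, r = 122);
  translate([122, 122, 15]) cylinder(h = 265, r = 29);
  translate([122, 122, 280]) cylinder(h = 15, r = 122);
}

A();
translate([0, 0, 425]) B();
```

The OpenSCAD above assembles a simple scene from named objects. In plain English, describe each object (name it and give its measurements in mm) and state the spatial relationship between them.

A is a four-legged stool. The seat is a 340×260×24 mm slab whose top surface is at z = 425 mm; four square legs, each 38×38 mm in cross-section, run from the floor (z = 0) to the underside of the seat, each flush with a corner of the seat. Four stretchers, 38 mm wide and 21 mm tall, connect adjacent legs with their undersides at z = 247 mm, each running between the inner faces of the legs it joins and aligned with the legs' outer faces on the other axis.

B is a spool: two coaxial disc flanges of radius 122 mm and thickness 15 mm, joined by a core cylinder of radius 29 mm and height 265 mm. The lower flange rests on z = 0 and the three cylinders share a vertical axis.

The spool is on top of the stool.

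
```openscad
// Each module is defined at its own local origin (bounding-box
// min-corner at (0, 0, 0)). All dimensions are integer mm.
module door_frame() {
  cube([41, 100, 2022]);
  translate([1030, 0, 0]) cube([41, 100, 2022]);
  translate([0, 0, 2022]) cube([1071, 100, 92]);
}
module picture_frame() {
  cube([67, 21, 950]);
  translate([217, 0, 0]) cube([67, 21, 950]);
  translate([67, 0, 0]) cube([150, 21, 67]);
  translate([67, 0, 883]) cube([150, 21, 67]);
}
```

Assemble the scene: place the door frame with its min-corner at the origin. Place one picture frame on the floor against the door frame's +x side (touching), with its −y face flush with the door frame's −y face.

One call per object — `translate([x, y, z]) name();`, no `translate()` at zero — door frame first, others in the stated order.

door_frame();
translate([1071, 0, 0]) picture_frame();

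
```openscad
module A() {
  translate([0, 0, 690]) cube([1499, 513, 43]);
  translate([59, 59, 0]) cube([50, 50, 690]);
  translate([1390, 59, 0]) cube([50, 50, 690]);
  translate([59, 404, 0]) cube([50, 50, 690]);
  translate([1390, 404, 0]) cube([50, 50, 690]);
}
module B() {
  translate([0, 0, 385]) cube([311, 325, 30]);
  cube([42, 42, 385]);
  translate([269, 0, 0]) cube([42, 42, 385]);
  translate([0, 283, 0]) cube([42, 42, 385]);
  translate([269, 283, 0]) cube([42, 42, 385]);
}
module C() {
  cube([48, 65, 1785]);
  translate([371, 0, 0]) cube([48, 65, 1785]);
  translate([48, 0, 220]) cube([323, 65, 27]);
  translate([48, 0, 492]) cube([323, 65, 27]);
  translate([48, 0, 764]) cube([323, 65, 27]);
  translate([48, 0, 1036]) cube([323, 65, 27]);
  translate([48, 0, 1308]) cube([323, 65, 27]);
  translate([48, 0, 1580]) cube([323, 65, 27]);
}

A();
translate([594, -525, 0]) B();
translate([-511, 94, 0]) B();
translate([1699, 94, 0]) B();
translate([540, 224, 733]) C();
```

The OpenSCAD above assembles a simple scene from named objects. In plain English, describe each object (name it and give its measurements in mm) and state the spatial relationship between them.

A is a table: top 1499 mm (x) × 513 mm (y), 43 mm thick, upper face at z = 733 mm, on four 50×50 mm square legs, each inset 59 mm from the nearest pair of top edges, running from z = 0 to the bottom of the top.

B is a simple wooden stool: a rectangular seat 311 mm (x) by 325 mm (y), 30 mm thick, top face at z = 415 mm, on four square legs, each 42×42 mm in cross-section. The legs rest on z = 0, each flush with a corner of the seat.

C is a wooden ladder with two side rails of 48×65 mm section and 1785 mm height, set 419 mm apart overall. Between them run 6 rectangular rungs (65 mm deep, 27 mm thick), front faces flush with the rails' −y face. The bottom of the first rung is 220 mm above the floor and each subsequent rung is 272 mm higher than the one below.

Three stools sit around the table at the −y, −x, +x sides. The ladder is on top of the table, centred.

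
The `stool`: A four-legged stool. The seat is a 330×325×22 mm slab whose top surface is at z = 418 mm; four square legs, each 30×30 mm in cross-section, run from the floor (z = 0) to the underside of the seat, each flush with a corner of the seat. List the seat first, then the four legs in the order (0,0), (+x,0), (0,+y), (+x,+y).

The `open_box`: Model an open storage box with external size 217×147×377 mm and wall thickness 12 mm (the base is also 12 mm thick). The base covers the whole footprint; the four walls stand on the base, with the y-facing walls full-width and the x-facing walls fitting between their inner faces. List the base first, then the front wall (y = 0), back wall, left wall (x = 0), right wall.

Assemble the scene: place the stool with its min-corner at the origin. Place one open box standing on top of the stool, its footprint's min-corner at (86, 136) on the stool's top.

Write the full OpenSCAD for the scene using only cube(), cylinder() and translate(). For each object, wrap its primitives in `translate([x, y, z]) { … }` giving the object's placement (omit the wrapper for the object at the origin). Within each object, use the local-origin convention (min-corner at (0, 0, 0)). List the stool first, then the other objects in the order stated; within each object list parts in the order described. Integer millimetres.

translate([0, 0, 396]) cube([330, 325, 22]);
cube([30, 30, 396]);
translate([300, 0, 0]) cube([30, 30, 396]);
translate([0, 295, 0]) cube([30, 30, 396]);
translate([300, 295, 0]) cube([30, 30, 396]);
translate([86, 136, 418]) {
  cube([217, 147, 12]);
  translate([0, 0, 12]) cube([217, 12, 365]);
  translate([0, 135, 12]) cube([217, 12, 365]);
  translate([0, 12, 12]) cube([12, 123, 365]);
  translate([205, 12, 12]) cube([12, 123, 365]);
}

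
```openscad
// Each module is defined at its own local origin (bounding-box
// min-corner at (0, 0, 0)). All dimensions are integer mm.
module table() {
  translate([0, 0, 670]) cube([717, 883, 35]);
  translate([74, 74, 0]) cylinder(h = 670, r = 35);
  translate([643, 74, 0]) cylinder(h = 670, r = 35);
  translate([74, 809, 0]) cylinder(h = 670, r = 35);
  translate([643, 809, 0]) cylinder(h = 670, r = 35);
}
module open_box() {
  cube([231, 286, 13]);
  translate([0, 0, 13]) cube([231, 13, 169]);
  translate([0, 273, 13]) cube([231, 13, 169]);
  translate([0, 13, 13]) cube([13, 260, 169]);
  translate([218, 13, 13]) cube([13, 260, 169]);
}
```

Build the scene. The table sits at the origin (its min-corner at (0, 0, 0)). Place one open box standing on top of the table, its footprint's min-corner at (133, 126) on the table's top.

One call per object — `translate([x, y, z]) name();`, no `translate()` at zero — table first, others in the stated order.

table();
translate([133, 126, 705]) open_box();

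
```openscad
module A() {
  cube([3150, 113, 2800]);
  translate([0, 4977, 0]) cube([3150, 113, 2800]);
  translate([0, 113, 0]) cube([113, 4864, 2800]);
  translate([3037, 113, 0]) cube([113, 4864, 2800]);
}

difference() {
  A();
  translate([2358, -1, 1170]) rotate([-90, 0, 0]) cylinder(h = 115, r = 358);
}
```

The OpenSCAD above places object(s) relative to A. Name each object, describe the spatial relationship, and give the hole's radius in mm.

A is a house frame. The house frame has a circular hole through its front wall. The hole's radius is 358 mm.

The subtracted cylinder has r = 358 mm.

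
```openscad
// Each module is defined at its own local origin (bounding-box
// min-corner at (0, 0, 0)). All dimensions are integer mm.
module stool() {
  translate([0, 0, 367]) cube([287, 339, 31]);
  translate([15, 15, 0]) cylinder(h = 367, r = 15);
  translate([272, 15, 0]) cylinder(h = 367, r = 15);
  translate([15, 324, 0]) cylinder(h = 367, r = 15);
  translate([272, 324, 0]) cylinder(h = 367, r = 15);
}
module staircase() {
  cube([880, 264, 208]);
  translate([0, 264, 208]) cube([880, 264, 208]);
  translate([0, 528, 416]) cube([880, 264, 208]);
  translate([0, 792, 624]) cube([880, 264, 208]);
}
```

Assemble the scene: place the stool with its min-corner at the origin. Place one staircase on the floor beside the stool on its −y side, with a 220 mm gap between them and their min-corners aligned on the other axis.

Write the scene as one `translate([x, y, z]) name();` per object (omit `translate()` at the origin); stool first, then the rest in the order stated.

stool();
translate([0, -1276, 0]) staircase();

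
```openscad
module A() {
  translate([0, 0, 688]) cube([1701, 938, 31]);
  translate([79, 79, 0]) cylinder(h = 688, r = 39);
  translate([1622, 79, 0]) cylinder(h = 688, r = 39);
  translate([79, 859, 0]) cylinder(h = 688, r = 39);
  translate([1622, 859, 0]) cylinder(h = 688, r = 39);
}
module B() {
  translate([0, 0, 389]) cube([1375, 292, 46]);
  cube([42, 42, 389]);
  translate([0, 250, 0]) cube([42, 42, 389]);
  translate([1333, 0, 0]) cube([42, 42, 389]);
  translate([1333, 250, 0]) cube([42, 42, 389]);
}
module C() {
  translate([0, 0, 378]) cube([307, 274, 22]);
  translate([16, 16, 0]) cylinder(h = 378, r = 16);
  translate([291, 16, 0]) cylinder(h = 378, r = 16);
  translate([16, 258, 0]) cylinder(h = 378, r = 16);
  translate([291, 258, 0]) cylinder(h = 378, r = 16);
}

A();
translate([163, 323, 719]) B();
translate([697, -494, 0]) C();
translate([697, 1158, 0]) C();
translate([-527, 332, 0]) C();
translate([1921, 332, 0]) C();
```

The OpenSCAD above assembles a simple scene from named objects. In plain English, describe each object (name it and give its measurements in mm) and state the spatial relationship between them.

A is a table with a 1701×938 mm rectangular top, 31 mm thick, top surface at z = 719 mm, supported by four round legs of 78 mm diameter, each leg's bounding box inset 40 mm from the nearest pair of top edges, running from the floor.

B is a long wooden bench with a 1375 mm (x) × 292 mm (y) seat, 46 mm thick, its top surface 435 mm above the floor. Four 42 mm square legs at the seat corners, flush with the edges, run from z = 0 to the seat underside.

C is a simple wooden stool: a rectangular seat 307 mm (x) by 274 mm (y), 22 mm thick, top face at z = 400 mm, on four round legs, each 32 mm in diameter. The legs rest on z = 0, each leg's axis is inset half a diameter from the nearest pair of seat edges (so the leg's bounding box is flush with the corner).

The bench is on top of the table, centred. Four stools sit around the table at the −y, +y, −x, +x sides.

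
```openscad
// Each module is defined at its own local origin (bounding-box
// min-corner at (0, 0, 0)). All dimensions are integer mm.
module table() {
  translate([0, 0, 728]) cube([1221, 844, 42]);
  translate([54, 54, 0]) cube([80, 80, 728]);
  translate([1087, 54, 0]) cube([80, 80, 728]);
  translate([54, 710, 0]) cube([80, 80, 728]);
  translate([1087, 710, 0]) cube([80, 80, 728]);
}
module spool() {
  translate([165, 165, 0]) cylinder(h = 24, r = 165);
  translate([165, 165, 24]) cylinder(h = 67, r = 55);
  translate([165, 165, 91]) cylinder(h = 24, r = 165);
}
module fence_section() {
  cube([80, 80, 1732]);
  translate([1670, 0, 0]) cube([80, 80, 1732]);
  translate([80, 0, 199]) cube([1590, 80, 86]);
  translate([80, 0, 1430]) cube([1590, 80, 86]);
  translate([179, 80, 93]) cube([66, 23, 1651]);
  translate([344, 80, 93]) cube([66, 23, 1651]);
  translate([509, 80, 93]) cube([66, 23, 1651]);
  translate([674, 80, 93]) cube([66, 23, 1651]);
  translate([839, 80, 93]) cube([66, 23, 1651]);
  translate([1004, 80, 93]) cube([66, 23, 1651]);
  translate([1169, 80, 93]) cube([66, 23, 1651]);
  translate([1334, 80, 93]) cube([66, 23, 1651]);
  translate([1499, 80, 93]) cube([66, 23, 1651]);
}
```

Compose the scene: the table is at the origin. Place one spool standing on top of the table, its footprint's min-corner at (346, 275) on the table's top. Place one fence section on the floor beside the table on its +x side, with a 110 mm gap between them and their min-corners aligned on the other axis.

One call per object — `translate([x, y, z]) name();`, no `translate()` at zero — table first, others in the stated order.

table();
translate([346, 275, 770]) spool();
translate([1331, 0, 0]) fence_section();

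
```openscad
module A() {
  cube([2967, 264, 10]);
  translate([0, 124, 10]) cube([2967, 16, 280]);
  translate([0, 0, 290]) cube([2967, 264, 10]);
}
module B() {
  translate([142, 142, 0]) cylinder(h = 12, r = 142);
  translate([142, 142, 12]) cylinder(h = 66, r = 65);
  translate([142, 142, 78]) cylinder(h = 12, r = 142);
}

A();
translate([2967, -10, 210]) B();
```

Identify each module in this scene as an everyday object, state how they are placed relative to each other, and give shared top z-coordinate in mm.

Both tops at z = 300 mm.

A is an I-beam. B is a spool. The spool is beside the I-beam with their tops flush at z = 300. The shared top z-coordinate is 300 mm.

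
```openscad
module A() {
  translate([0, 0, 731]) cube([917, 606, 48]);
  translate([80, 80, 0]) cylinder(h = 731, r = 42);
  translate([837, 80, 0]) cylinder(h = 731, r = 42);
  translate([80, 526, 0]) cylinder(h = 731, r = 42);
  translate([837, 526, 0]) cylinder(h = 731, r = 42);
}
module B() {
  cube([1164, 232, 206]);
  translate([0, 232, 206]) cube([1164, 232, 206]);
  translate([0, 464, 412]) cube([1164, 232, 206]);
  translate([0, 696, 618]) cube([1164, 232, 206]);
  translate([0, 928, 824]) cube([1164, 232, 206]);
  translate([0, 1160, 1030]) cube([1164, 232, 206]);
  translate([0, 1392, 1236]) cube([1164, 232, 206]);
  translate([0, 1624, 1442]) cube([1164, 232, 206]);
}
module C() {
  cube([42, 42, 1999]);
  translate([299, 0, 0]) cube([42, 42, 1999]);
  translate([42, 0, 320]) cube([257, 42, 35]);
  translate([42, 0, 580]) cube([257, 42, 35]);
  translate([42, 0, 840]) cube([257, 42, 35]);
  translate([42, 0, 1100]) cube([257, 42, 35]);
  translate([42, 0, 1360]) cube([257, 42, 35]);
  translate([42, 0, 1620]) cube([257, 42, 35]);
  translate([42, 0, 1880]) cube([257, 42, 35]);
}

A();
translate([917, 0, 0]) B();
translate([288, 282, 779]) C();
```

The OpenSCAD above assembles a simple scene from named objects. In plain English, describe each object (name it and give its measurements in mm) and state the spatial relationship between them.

A is a rectangular dining table. The top is 917×606×48 mm with its upper surface at z = 779 mm. It stands on four round legs of 84 mm diameter, each leg's bounding box inset 38 mm from the nearest pair of top edges, running from the floor to the underside of the top.

B is a run of 8 identical solid stair steps. Each tread is 1164×232 mm and each step block is 206 mm high. Step 1 rests on the floor; step k is offset from step 1 by (k−1)×232 mm in y and (k−1)×206 mm in z.

C is a wooden ladder with two side rails of 42×42 mm section and 1999 mm height, set 341 mm apart overall. Between them run 7 rectangular rungs (42 mm deep, 35 mm thick), front faces flush with the rails' −y face. The bottom of the first rung is 320 mm above the floor and each subsequent rung is 260 mm higher than the one below.

The staircase is against the table's +x side, with their −y faces flush. The ladder is on top of the table, centred.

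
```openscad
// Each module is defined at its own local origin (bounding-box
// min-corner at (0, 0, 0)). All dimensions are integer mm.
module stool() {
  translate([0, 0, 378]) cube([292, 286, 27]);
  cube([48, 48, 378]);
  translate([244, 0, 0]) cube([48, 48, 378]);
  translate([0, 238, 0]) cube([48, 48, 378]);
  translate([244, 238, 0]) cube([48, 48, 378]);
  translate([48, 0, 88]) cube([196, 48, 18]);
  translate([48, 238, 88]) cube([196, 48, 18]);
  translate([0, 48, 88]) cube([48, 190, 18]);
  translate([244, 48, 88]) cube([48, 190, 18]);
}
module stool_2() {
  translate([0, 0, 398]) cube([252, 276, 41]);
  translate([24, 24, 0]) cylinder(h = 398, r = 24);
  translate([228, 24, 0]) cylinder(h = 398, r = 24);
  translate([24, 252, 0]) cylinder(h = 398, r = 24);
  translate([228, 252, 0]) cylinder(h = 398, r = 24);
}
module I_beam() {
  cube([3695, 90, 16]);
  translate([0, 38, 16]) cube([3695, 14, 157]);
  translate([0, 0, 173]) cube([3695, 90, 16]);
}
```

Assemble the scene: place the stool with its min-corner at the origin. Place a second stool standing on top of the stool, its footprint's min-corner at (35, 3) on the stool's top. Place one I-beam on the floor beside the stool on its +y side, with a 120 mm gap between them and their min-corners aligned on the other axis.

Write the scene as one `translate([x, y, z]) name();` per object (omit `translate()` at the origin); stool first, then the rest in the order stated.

stool();
translate([35, 3, 405]) stool_2();
translate([0, 406, 0]) I_beam();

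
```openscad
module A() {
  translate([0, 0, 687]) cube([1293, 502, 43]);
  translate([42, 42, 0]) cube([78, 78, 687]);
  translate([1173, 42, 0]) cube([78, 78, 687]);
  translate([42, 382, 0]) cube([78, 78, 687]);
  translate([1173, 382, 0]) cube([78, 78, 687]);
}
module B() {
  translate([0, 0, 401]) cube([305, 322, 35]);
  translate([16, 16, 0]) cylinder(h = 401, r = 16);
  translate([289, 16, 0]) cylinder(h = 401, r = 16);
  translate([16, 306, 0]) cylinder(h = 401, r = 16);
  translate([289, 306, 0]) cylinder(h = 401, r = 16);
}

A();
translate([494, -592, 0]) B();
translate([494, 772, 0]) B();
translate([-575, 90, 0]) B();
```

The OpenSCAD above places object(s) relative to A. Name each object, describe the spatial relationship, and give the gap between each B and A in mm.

A is a table. B is a stool. Three stools sit around the table at the −y, +y, −x sides. The gap between each stool and the table is 270 mm.

Each stool's nearest face is 270 mm from the table's bounding box.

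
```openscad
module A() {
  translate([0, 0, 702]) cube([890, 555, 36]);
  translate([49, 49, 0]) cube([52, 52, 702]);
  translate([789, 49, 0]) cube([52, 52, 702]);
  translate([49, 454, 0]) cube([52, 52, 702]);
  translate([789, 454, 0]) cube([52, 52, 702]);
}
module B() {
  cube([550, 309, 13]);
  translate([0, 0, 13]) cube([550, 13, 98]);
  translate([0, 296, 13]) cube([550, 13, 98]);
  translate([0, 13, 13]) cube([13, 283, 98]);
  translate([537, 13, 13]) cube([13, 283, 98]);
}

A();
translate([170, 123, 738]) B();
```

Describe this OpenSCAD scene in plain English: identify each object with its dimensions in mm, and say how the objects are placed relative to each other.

A is a table with a 890×555 mm rectangular top, 36 mm thick, top surface at z = 738 mm, supported by four 52×52 mm square legs, each inset 49 mm from the nearest pair of top edges, running from the floor.

B is an open storage box with external size 550×309×111 mm and wall thickness 13 mm (the base is also 13 mm thick). The base covers the whole footprint; the four walls stand on the base, with the y-facing walls full-width and the x-facing walls fitting between their inner faces.

The open box is on top of the table, centred.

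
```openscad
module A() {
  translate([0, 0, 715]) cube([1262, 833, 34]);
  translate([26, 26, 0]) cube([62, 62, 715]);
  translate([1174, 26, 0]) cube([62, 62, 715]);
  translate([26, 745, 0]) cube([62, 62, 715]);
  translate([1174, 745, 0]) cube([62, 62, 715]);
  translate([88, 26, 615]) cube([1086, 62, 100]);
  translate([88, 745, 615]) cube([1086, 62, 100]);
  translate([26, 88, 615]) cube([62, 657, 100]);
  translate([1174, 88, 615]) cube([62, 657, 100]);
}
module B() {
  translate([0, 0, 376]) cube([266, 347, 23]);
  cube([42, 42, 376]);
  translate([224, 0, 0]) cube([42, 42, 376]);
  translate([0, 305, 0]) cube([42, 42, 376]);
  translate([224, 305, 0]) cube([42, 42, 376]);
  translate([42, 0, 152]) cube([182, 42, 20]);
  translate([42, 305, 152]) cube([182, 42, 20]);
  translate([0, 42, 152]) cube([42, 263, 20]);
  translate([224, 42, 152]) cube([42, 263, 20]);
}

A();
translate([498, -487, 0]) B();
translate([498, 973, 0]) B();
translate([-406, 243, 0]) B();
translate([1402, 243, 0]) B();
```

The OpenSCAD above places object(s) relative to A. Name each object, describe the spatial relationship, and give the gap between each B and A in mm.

Each stool's nearest face is 140 mm from the table's bounding box.

A is a table. B is a stool. Four stools sit around the table at the −y, +y, −x, +x sides. The gap between each stool and the table is 140 mm.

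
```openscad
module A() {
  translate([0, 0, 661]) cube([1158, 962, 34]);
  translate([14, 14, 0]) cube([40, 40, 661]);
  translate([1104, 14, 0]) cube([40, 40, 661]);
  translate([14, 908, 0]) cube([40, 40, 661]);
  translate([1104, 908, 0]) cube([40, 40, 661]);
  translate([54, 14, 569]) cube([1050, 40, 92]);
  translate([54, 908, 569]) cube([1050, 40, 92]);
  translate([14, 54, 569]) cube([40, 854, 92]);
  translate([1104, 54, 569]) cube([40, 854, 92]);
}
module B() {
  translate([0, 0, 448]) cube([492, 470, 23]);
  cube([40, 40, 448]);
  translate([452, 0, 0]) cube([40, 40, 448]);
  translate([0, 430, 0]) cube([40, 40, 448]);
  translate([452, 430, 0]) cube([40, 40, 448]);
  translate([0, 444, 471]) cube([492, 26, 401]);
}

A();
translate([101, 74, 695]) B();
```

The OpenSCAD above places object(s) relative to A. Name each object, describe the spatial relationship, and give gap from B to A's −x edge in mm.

A is a table. B is a chair. The chair is on top of the table. The gap from the chair to the table's −x edge is 101 mm.

The chair's min-x is at 101; the table's min-x is 0; gap = 101 mm.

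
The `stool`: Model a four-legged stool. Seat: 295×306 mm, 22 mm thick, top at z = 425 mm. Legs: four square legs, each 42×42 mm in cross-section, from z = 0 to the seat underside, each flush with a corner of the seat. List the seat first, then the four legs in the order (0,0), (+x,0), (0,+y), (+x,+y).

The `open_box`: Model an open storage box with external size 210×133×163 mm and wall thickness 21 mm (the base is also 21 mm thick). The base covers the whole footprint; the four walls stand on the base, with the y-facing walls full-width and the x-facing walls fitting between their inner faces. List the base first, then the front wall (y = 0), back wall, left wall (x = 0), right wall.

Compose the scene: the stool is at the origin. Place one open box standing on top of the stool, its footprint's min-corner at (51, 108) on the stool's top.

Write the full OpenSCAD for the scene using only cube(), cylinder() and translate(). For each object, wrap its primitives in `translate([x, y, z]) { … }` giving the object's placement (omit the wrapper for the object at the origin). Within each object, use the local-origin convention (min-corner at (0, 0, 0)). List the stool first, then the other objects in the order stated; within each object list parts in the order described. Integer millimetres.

translate([0, 0, 403]) cube([295, 306, 22]);
cube([42, 42, 403]);
translate([253, 0, 0]) cube([42, 42, 403]);
translate([0, 264, 0]) cube([42, 42, 403]);
translate([253, 264, 0]) cube([42, 42, 403]);
translate([51, 108, 425]) {
  cube([210, 133, 21]);
  translate([0, 0, 21]) cube([210, 21, 142]);
  translate([0, 112, 21]) cube([210, 21, 142]);
  translate([0, 21, 21]) cube([21, 91, 142]);
  translate([189, 21, 21]) cube([21, 91, 142]);
}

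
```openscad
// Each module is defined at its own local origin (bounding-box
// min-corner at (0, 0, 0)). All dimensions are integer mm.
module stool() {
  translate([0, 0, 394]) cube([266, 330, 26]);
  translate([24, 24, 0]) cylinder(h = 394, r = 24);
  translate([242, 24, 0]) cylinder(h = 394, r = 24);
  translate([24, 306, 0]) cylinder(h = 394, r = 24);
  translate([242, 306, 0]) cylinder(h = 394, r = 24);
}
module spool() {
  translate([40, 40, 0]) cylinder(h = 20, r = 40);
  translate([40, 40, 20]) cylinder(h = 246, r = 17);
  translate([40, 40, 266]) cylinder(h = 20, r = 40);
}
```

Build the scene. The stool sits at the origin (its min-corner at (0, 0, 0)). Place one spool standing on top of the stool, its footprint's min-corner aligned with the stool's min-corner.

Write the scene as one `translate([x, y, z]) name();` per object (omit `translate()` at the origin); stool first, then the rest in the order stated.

stool();
translate([0, 0, 420]) spool();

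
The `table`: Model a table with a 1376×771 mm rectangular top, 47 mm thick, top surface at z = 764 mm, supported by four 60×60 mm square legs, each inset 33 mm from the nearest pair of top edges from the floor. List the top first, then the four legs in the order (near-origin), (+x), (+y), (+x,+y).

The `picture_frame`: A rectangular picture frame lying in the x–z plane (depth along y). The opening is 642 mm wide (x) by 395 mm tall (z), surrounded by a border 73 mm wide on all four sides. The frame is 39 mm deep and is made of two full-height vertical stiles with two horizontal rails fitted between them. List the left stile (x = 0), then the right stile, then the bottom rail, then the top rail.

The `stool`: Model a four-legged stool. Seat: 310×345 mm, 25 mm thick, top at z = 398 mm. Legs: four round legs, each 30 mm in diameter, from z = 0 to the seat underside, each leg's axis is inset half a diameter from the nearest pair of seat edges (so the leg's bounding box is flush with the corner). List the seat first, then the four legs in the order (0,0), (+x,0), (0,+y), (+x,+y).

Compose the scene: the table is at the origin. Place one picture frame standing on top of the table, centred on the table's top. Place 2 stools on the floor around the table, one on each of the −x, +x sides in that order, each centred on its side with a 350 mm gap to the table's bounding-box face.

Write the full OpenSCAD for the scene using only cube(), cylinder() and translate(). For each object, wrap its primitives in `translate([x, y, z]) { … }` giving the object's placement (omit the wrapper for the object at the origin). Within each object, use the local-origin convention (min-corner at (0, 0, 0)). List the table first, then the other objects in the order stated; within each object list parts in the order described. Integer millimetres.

translate([0, 0, 717]) cube([1376, 771, 47]);
translate([33, 33, 0]) cube([60, 60, 717]);
translate([1283, 33, 0]) cube([60, 60, 717]);
translate([33, 678, 0]) cube([60, 60, 717]);
translate([1283, 678, 0]) cube([60, 60, 717]);
translate([294, 366, 764]) {
  cube([73, 39, 541]);
  translate([715, 0, 0]) cube([73, 39, 541]);
  translate([73, 0, 0]) cube([642, 39, 73]);
  translate([73, 0, 468]) cube([642, 39, 73]);
}
translate([-660, 213, 0]) {
  translate([0, 0, 373]) cube([310, 345, 25]);
  translate([15, 15, 0]) cylinder(h = 373, r = 15);
  translate([295, 15, 0]) cylinder(h = 373, r = 15);
  translate([15, 330, 0]) cylinder(h = 373, r = 15);
  translate([295, 330, 0]) cylinder(h = 373, r = 15);
}
translate([1726, 213, 0]) {
  translate([0, 0, 373]) cube([310, 345, 25]);
  translate([15, 15, 0]) cylinder(h = 373, r = 15);
  translate([295, 15, 0]) cylinder(h = 373, r = 15);
  translate([15, 330, 0]) cylinder(h = 373, r = 15);
  translate([295, 330, 0]) cylinder(h = 373, r = 15);
}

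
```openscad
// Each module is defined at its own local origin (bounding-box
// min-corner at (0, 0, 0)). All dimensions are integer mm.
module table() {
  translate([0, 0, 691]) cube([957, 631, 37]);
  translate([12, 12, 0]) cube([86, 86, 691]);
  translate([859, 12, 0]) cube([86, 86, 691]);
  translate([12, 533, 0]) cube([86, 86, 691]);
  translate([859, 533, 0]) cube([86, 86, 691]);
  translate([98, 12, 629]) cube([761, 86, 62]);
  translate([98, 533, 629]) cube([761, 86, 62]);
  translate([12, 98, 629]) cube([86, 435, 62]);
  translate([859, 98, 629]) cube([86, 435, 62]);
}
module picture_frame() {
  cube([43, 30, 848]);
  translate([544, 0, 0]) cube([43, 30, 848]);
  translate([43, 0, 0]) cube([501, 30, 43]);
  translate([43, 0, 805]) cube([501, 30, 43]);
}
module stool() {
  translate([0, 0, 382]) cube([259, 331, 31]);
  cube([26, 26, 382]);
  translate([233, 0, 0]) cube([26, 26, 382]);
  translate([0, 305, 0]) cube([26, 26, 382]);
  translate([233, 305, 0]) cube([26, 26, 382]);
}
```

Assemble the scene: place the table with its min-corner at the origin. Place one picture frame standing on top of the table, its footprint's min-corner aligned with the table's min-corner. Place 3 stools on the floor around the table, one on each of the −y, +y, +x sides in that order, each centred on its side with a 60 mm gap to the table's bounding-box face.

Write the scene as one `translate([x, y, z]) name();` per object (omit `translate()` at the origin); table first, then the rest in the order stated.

table();
translate([0, 0, 728]) picture_frame();
translate([349, -391, 0]) stool();
translate([349, 691, 0]) stool();
translate([1017, 150, 0]) stool();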